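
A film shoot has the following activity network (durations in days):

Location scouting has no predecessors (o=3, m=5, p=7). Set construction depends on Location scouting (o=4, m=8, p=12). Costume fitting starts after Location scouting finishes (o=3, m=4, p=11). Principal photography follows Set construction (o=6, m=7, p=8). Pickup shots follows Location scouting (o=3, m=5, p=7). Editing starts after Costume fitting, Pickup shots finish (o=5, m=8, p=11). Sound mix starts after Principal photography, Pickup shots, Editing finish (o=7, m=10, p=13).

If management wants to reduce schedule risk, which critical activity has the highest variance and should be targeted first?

te_Location scouting = (3 + 4·5 + 7)/6 = 30/6 = 5; σ²_Location scouting = ((7−3)/6)² = 0.444
te_Set construction = (4 + 4·8 + 12)/6 = 48/6 = 8; σ²_Set construction = ((12−4)/6)² = 1.778
te_Costume fitting = (3 + 4·4 + 11)/6 = 30/6 = 5; σ²_Costume fitting = ((11−3)/6)² = 1.778
te_Principal photography = (6 + 4·7 + 8)/6 = 42/6 = 7; σ²_Principal photography = ((8−6)/6)² = 0.111
te_Pickup shots = (3 + 4·5 + 7)/6 = 30/6 = 5; σ²_Pickup shots = ((7−3)/6)² = 0.444
te_Editing = (5 + 4·8 + 11)/6 = 48/6 = 8; σ²_Editing = ((11−5)/6)² = 1.000
te_Sound mix = (7 + 4·10 + 13)/6 = 60/6 = 10; σ²_Sound mix = ((13−7)/6)² = 1.000

Forward pass:
ES_Location scouting = 0; EF_Location scouting = 5
ES_Set construction = 5; EF_Set construction = 5+8 = 13
ES_Costume fitting = 5; EF_Costume fitting = 5+5 = 10
ES_Principal photography = 13; EF_Principal photography = 13+7 = 20
ES_Pickup shots = 5; EF_Pickup shots = 5+5 = 10
ES_Editing = max(EF_Costume fitting=10, EF_Pickup shots=10) = 10; EF_Editing = 10+8 = 18
ES_Sound mix = max(EF_Principal photography=20, EF_Pickup shots=10, EF_Editing=18) = 20; EF_Sound mix = 20+10 = 30
Expected project duration μ = 30 days. Critical path: Location scouting → Set construction → Principal photography → Sound mix.

Variances on critical path: σ²_Location scouting=0.444, σ²_Set construction=1.778, σ²_Principal photography=0.111, σ²_Sound mix=1.000.
Largest is σ²_Set construction = 1.778.

Set construction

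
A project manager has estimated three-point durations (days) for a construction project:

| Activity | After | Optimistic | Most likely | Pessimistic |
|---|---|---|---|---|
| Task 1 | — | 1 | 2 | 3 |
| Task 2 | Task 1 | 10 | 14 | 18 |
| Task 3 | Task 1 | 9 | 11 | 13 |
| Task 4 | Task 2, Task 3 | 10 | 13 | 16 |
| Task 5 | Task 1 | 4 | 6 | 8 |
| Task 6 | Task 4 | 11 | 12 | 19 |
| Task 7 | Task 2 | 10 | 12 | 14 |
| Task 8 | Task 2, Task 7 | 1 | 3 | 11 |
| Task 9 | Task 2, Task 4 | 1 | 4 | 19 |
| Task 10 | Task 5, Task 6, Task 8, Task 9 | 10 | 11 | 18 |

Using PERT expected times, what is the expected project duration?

te_Task 1 = (1 + 4·2 + 3)/6 = 12/6 = 2
te_Task 2 = (10 + 4·14 + 18)/6 = 84/6 = 14
te_Task 3 = (9 + 4·11 + 13)/6 = 66/6 = 11
te_Task 4 = (10 + 4·13 + 16)/6 = 78/6 = 13
te_Task 5 = (4 + 4·6 + 8)/6 = 36/6 = 6
te_Task 6 = (11 + 4·12 + 19)/6 = 78/6 = 13
te_Task 7 = (10 + 4·12 + 14)/6 = 72/6 = 12
te_Task 8 = (1 + 4·3 + 11)/6 = 24/6 = 4
te_Task 9 = (1 + 4·4 + 19)/6 = 36/6 = 6
te_Task 10 = (10 + 4·11 + 18)/6 = 72/6 = 12

Forward pass:
ES_Task 1 = 0; EF_Task 1 = 2
ES_Task 2 = 2; EF_Task 2 = 2+14 = 16
ES_Task 3 = 2; EF_Task 3 = 2+11 = 13
ES_Task 4 = max(EF_Task 2=16, EF_Task 3=13) = 16; EF_Task 4 = 16+13 = 29
ES_Task 5 = 2; EF_Task 5 = 2+6 = 8
ES_Task 6 = 29; EF_Task 6 = 29+13 = 42
ES_Task 7 = 16; EF_Task 7 = 16+12 = 28
ES_Task 8 = max(EF_Task 2=16, EF_Task 7=28) = 28; EF_Task 8 = 28+4 = 32
ES_Task 9 = max(EF_Task 2=16, EF_Task 4=29) = 29; EF_Task 9 = 29+6 = 35
ES_Task 10 = max(EF_Task 5=8, EF_Task 6=42, EF_Task 8=32, EF_Task 9=35) = 42; EF_Task 10 = 42+12 = 54
Expected project duration μ = 54 days. Critical path: Task 1 → Task 2 → Task 4 → Task 6 → Task 10.

54 days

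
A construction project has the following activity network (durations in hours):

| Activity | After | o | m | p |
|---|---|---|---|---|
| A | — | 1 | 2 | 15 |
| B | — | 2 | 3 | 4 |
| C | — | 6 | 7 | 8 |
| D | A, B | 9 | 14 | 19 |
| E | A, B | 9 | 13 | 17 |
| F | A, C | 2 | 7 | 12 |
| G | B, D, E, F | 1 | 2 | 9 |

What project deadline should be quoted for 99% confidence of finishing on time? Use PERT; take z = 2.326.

28.4 hours

te_A = (1 + 4·2 + 15)/6 = 24/6 = 4; σ²_A = ((15−1)/6)² = 5.444
te_B = (2 + 4·3 + 4)/6 = 18/6 = 3; σ²_B = ((4−2)/6)² = 0.111
te_C = (6 + 4·7 + 8)/6 = 42/6 = 7; σ²_C = ((8−6)/6)² = 0.111
te_D = (9 + 4·14 + 19)/6 = 84/6 = 14; σ²_D = ((19−9)/6)² = 2.778
te_E = (9 + 4·13 + 17)/6 = 78/6 = 13; σ²_E = ((17−9)/6)² = 1.778
te_F = (2 + 4·7 + 12)/6 = 42/6 = 7; σ²_F = ((12−2)/6)² = 2.778
te_G = (1 + 4·2 + 9)/6 = 18/6 = 3; σ²_G = ((9−1)/6)² = 1.778

Forward pass:
ES_A = 0; EF_A = 4
ES_B = 0; EF_B = 3
ES_C = 0; EF_C = 7
ES_D = max(EF_A=4, EF_B=3) = 4; EF_D = 4+14 = 18
ES_E = max(EF_A=4, EF_B=3) = 4; EF_E = 4+13 = 17
ES_F = max(EF_A=4, EF_C=7) = 7; EF_F = 7+7 = 14
ES_G = max(EF_B=3, EF_D=18, EF_E=17, EF_F=14) = 18; EF_G = 18+3 = 21
Expected project duration μ = 21 hours. Critical path: A → D → G.

Variance along critical path = 5.444 + 2.778 + 1.778 = 10.000; σ = 3.162 hours.
D = μ + z·σ = 21 + 2.326·3.162 = 28.4 hours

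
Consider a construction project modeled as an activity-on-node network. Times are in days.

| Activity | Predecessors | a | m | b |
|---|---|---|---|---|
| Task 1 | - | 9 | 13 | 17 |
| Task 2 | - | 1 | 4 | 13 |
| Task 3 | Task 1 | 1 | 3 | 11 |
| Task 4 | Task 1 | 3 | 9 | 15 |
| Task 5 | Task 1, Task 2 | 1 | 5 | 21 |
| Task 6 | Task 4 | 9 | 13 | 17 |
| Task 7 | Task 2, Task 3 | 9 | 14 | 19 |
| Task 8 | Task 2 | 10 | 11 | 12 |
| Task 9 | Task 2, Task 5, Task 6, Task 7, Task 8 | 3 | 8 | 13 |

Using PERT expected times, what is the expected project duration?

te_Task 1 = (9 + 4·13 + 17)/6 = 78/6 = 13
te_Task 2 = (1 + 4·4 + 13)/6 = 30/6 = 5
te_Task 3 = (1 + 4·3 + 11)/6 = 24/6 = 4
te_Task 4 = (3 + 4·9 + 15)/6 = 54/6 = 9
te_Task 5 = (1 + 4·5 + 21)/6 = 42/6 = 7
te_Task 6 = (9 + 4·13 + 17)/6 = 78/6 = 13
te_Task 7 = (9 + 4·14 + 19)/6 = 84/6 = 14
te_Task 8 = (10 + 4·11 + 12)/6 = 66/6 = 11
te_Task 9 = (3 + 4·8 + 13)/6 = 48/6 = 8

Forward pass:
ES_Task 1 = 0; EF_Task 1 = 13
ES_Task 2 = 0; EF_Task 2 = 5
ES_Task 3 = 13; EF_Task 3 = 13+4 = 17
ES_Task 4 = 13; EF_Task 4 = 13+9 = 22
ES_Task 5 = max(EF_Task 1=13, EF_Task 2=5) = 13; EF_Task 5 = 13+7 = 20
ES_Task 6 = 22; EF_Task 6 = 22+13 = 35
ES_Task 7 = max(EF_Task 2=5, EF_Task 3=17) = 17; EF_Task 7 = 17+14 = 31
ES_Task 8 = 5; EF_Task 8 = 5+11 = 16
ES_Task 9 = max(EF_Task 2=5, EF_Task 5=20, EF_Task 6=35, EF_Task 7=31, EF_Task 8=16) = 35; EF_Task 9 = 35+8 = 43
Expected project duration μ = 43 days. Critical path: Task 1 → Task 4 → Task 6 → Task 9.

43 days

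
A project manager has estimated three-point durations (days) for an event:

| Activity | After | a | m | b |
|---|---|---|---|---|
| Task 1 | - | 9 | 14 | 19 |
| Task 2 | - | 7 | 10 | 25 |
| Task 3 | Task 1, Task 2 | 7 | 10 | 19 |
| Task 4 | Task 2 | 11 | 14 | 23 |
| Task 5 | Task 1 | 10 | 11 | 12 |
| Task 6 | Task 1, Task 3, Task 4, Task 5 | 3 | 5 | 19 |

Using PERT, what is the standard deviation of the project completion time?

4.48 days

te_Task 1 = (9 + 4·14 + 19)/6 = 84/6 = 14; σ²_Task 1 = ((19−9)/6)² = 2.778
te_Task 2 = (7 + 4·10 + 25)/6 = 72/6 = 12; σ²_Task 2 = ((25−7)/6)² = 9.000
te_Task 3 = (7 + 4·10 + 19)/6 = 66/6 = 11; σ²_Task 3 = ((19−7)/6)² = 4.000
te_Task 4 = (11 + 4·14 + 23)/6 = 90/6 = 15; σ²_Task 4 = ((23−11)/6)² = 4.000
te_Task 5 = (10 + 4·11 + 12)/6 = 66/6 = 11; σ²_Task 5 = ((12−10)/6)² = 0.111
te_Task 6 = (3 + 4·5 + 19)/6 = 42/6 = 7; σ²_Task 6 = ((19−3)/6)² = 7.111

Forward pass:
ES_Task 1 = 0; EF_Task 1 = 14
ES_Task 2 = 0; EF_Task 2 = 12
ES_Task 3 = max(EF_Task 1=14, EF_Task 2=12) = 14; EF_Task 3 = 14+11 = 25
ES_Task 4 = 12; EF_Task 4 = 12+15 = 27
ES_Task 5 = 14; EF_Task 5 = 14+11 = 25
ES_Task 6 = max(EF_Task 1=14, EF_Task 3=25, EF_Task 4=27, EF_Task 5=25) = 27; EF_Task 6 = 27+7 = 34
Expected project duration μ = 34 days. Critical path: Task 2 → Task 4 → Task 6.

Variance along critical path = 9.000 + 4.000 + 7.111 = 20.111
σ = √20.111 = 4.485 days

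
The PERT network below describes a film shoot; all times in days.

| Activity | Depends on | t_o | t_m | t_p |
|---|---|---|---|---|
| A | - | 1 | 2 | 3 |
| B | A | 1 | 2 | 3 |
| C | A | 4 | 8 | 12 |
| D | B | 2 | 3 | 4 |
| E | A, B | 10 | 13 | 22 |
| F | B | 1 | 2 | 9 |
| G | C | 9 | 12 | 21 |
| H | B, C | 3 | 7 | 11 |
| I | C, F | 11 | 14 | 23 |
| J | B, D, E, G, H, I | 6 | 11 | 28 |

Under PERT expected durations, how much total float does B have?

3 days

te_A = (1 + 4·2 + 3)/6 = 12/6 = 2
te_B = (1 + 4·2 + 3)/6 = 12/6 = 2
te_C = (4 + 4·8 + 12)/6 = 48/6 = 8
te_D = (2 + 4·3 + 4)/6 = 18/6 = 3
te_E = (10 + 4·13 + 22)/6 = 84/6 = 14
te_F = (1 + 4·2 + 9)/6 = 18/6 = 3
te_G = (9 + 4·12 + 21)/6 = 78/6 = 13
te_H = (3 + 4·7 + 11)/6 = 42/6 = 7
te_I = (11 + 4·14 + 23)/6 = 90/6 = 15
te_J = (6 + 4·11 + 28)/6 = 78/6 = 13

Forward pass:
ES_A = 0; EF_A = 2
ES_B = 2; EF_B = 2+2 = 4
ES_C = 2; EF_C = 2+8 = 10
ES_D = 4; EF_D = 4+3 = 7
ES_E = max(EF_A=2, EF_B=4) = 4; EF_E = 4+14 = 18
ES_F = 4; EF_F = 4+3 = 7
ES_G = 10; EF_G = 10+13 = 23
ES_H = max(EF_B=4, EF_C=10) = 10; EF_H = 10+7 = 17
ES_I = max(EF_C=10, EF_F=7) = 10; EF_I = 10+15 = 25
ES_J = max(EF_B=4, EF_D=7, EF_E=18, EF_G=23, EF_H=17, EF_I=25) = 25; EF_J = 25+13 = 38
Expected project duration μ = 38 days. Critical path: A → C → I → J.

Backward pass:
LF_J = 38; LS_J = 38−13 = 25
LF_I = LS_J = 25; LS_I = 25−15 = 10
LF_H = LS_J = 25; LS_H = 25−7 = 18
LF_G = LS_J = 25; LS_G = 25−13 = 12
LF_F = LS_I = 10; LS_F = 10−3 = 7
LF_E = LS_J = 25; LS_E = 25−14 = 11
LF_D = LS_J = 25; LS_D = 25−3 = 22
LF_C = min(LS_G=12, LS_H=18, LS_I=10) = 10; LS_C = 10−8 = 2
LF_B = min(LS_D=22, LS_E=11, LS_F=7, LS_H=18, LS_J=25) = 7; LS_B = 7−2 = 5
LF_A = min(LS_B=5, LS_C=2, LS_E=11) = 2; LS_A = 2−2 = 0
Slack_B = LS_B − ES_B = 5 − 2 = 3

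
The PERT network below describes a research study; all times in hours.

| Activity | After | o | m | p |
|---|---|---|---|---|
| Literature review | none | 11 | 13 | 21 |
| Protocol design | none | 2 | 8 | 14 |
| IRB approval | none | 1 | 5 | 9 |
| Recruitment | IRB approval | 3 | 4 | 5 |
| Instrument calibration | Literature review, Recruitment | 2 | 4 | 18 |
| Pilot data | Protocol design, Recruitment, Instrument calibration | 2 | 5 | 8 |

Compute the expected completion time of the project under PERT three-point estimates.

25 hours

te_Literature review = (11 + 4·13 + 21)/6 = 84/6 = 14
te_Protocol design = (2 + 4·8 + 14)/6 = 48/6 = 8
te_IRB approval = (1 + 4·5 + 9)/6 = 30/6 = 5
te_Recruitment = (3 + 4·4 + 5)/6 = 24/6 = 4
te_Instrument calibration = (2 + 4·4 + 18)/6 = 36/6 = 6
te_Pilot data = (2 + 4·5 + 8)/6 = 30/6 = 5

Forward pass:
ES_Literature review = 0; EF_Literature review = 14
ES_Protocol design = 0; EF_Protocol design = 8
ES_IRB approval = 0; EF_IRB approval = 5
ES_Recruitment = 5; EF_Recruitment = 5+4 = 9
ES_Instrument calibration = max(EF_Literature review=14, EF_Recruitment=9) = 14; EF_Instrument calibration = 14+6 = 20
ES_Pilot data = max(EF_Protocol design=8, EF_Recruitment=9, EF_Instrument calibration=20) = 20; EF_Pilot data = 20+5 = 25
Expected project duration μ = 25 hours. Critical path: Literature review → Instrument calibration → Pilot data.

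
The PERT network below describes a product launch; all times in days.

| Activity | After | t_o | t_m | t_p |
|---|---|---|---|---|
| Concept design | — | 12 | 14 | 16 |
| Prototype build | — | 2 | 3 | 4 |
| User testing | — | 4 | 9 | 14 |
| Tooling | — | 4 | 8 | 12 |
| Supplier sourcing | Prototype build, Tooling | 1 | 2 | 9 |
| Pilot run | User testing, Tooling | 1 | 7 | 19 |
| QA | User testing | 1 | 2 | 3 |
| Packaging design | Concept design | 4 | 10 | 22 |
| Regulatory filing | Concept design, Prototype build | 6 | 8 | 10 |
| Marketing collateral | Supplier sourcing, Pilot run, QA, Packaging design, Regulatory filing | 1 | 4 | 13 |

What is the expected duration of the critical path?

te_Concept design = (12 + 4·14 + 16)/6 = 84/6 = 14
te_Prototype build = (2 + 4·3 + 4)/6 = 18/6 = 3
te_User testing = (4 + 4·9 + 14)/6 = 54/6 = 9
te_Tooling = (4 + 4·8 + 12)/6 = 48/6 = 8
te_Supplier sourcing = (1 + 4·2 + 9)/6 = 18/6 = 3
te_Pilot run = (1 + 4·7 + 19)/6 = 48/6 = 8
te_QA = (1 + 4·2 + 3)/6 = 12/6 = 2
te_Packaging design = (4 + 4·10 + 22)/6 = 66/6 = 11
te_Regulatory filing = (6 + 4·8 + 10)/6 = 48/6 = 8
te_Marketing collateral = (1 + 4·4 + 13)/6 = 30/6 = 5

Forward pass:
ES_Concept design = 0; EF_Concept design = 14
ES_Prototype build = 0; EF_Prototype build = 3
ES_User testing = 0; EF_User testing = 9
ES_Tooling = 0; EF_Tooling = 8
ES_Supplier sourcing = max(EF_Prototype build=3, EF_Tooling=8) = 8; EF_Supplier sourcing = 8+3 = 11
ES_Pilot run = max(EF_User testing=9, EF_Tooling=8) = 9; EF_Pilot run = 9+8 = 17
ES_QA = 9; EF_QA = 9+2 = 11
ES_Packaging design = 14; EF_Packaging design = 14+11 = 25
ES_Regulatory filing = max(EF_Concept design=14, EF_Prototype build=3) = 14; EF_Regulatory filing = 14+8 = 22
ES_Marketing collateral = max(EF_Supplier sourcing=11, EF_Pilot run=17, EF_QA=11, EF_Packaging design=25, EF_Regulatory filing=22) = 25; EF_Marketing collateral = 25+5 = 30
Expected project duration μ = 30 days. Critical path: Concept design → Packaging design → Marketing collateral.

30 days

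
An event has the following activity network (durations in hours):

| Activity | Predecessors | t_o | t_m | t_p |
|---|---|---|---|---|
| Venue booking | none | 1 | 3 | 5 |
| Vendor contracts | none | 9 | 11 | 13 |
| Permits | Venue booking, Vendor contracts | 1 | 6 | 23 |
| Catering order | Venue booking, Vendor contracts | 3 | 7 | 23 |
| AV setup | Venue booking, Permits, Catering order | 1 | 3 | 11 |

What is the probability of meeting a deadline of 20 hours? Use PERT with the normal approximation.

te_Venue booking = (1 + 4·3 + 5)/6 = 18/6 = 3; σ²_Venue booking = ((5−1)/6)² = 0.444
te_Vendor contracts = (9 + 4·11 + 13)/6 = 66/6 = 11; σ²_Vendor contracts = ((13−9)/6)² = 0.444
te_Permits = (1 + 4·6 + 23)/6 = 48/6 = 8; σ²_Permits = ((23−1)/6)² = 13.444
te_Catering order = (3 + 4·7 + 23)/6 = 54/6 = 9; σ²_Catering order = ((23−3)/6)² = 11.111
te_AV setup = (1 + 4·3 + 11)/6 = 24/6 = 4; σ²_AV setup = ((11−1)/6)² = 2.778

Forward pass:
ES_Venue booking = 0; EF_Venue booking = 3
ES_Vendor contracts = 0; EF_Vendor contracts = 11
ES_Permits = max(EF_Venue booking=3, EF_Vendor contracts=11) = 11; EF_Permits = 11+8 = 19
ES_Catering order = max(EF_Venue booking=3, EF_Vendor contracts=11) = 11; EF_Catering order = 11+9 = 20
ES_AV setup = max(EF_Venue booking=3, EF_Permits=19, EF_Catering order=20) = 20; EF_AV setup = 20+4 = 24
Expected project duration μ = 24 hours. Critical path: Vendor contracts → Catering order → AV setup.

Variance along critical path = 0.444 + 11.111 + 2.778 = 14.333; σ = √14.333 = 3.786 hours.
Z = (20 − 24) / 3.786 = -1.057
P(T ≤ 20) = Φ(-1.057) ≈ 0.145

0.145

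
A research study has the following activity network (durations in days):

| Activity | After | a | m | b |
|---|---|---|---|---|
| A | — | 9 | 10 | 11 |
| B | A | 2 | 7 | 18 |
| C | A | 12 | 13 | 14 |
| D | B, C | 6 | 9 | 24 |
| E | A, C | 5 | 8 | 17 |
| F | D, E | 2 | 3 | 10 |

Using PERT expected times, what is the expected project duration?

te_A = (9 + 4·10 + 11)/6 = 60/6 = 10
te_B = (2 + 4·7 + 18)/6 = 48/6 = 8
te_C = (12 + 4·13 + 14)/6 = 78/6 = 13
te_D = (6 + 4·9 + 24)/6 = 66/6 = 11
te_E = (5 + 4·8 + 17)/6 = 54/6 = 9
te_F = (2 + 4·3 + 10)/6 = 24/6 = 4

Forward pass:
ES_A = 0; EF_A = 10
ES_B = 10; EF_B = 10+8 = 18
ES_C = 10; EF_C = 10+13 = 23
ES_D = max(EF_B=18, EF_C=23) = 23; EF_D = 23+11 = 34
ES_E = max(EF_A=10, EF_C=23) = 23; EF_E = 23+9 = 32
ES_F = max(EF_D=34, EF_E=32) = 34; EF_F = 34+4 = 38
Expected project duration μ = 38 days. Critical path: A → C → D → F.

38 days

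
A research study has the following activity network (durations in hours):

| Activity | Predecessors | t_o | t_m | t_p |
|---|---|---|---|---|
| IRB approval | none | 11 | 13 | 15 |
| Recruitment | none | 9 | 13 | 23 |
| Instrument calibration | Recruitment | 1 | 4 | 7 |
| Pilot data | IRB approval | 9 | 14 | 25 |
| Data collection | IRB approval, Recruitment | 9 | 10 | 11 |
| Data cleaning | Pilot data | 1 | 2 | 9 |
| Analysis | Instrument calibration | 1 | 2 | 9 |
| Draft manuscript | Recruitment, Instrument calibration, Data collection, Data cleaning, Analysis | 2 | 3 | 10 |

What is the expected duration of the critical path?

te_IRB approval = (11 + 4·13 + 15)/6 = 78/6 = 13
te_Recruitment = (9 + 4·13 + 23)/6 = 84/6 = 14
te_Instrument calibration = (1 + 4·4 + 7)/6 = 24/6 = 4
te_Pilot data = (9 + 4·14 + 25)/6 = 90/6 = 15
te_Data collection = (9 + 4·10 + 11)/6 = 60/6 = 10
te_Data cleaning = (1 + 4·2 + 9)/6 = 18/6 = 3
te_Analysis = (1 + 4·2 + 9)/6 = 18/6 = 3
te_Draft manuscript = (2 + 4·3 + 10)/6 = 24/6 = 4

Forward pass:
ES_IRB approval = 0; EF_IRB approval = 13
ES_Recruitment = 0; EF_Recruitment = 14
ES_Instrument calibration = 14; EF_Instrument calibration = 14+4 = 18
ES_Pilot data = 13; EF_Pilot data = 13+15 = 28
ES_Data collection = max(EF_IRB approval=13, EF_Recruitment=14) = 14; EF_Data collection = 14+10 = 24
ES_Data cleaning = 28; EF_Data cleaning = 28+3 = 31
ES_Analysis = 18; EF_Analysis = 18+3 = 21
ES_Draft manuscript = max(EF_Recruitment=14, EF_Instrument calibration=18, EF_Data collection=24, EF_Data cleaning=31, EF_Analysis=21) = 31; EF_Draft manuscript = 31+4 = 35
Expected project duration μ = 35 hours. Critical path: IRB approval → Pilot data → Data cleaning → Draft manuscript.

35 hours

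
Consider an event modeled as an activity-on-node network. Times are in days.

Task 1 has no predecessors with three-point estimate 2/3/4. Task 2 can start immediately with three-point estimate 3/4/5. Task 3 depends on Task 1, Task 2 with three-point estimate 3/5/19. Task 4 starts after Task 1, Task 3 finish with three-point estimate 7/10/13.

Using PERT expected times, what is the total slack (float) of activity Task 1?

te_Task 1 = (2 + 4·3 + 4)/6 = 18/6 = 3
te_Task 2 = (3 + 4·4 + 5)/6 = 24/6 = 4
te_Task 3 = (3 + 4·5 + 19)/6 = 42/6 = 7
te_Task 4 = (7 + 4·10 + 13)/6 = 60/6 = 10

Forward pass:
ES_Task 1 = 0; EF_Task 1 = 3
ES_Task 2 = 0; EF_Task 2 = 4
ES_Task 3 = max(EF_Task 1=3, EF_Task 2=4) = 4; EF_Task 3 = 4+7 = 11
ES_Task 4 = max(EF_Task 1=3, EF_Task 3=11) = 11; EF_Task 4 = 11+10 = 21
Expected project duration μ = 21 days. Critical path: Task 2 → Task 3 → Task 4.

Backward pass:
LF_Task 4 = 21; LS_Task 4 = 21−10 = 11
LF_Task 3 = LS_Task 4 = 11; LS_Task 3 = 11−7 = 4
LF_Task 2 = LS_Task 3 = 4; LS_Task 2 = 4−4 = 0
LF_Task 1 = min(LS_Task 3=4, LS_Task 4=11) = 4; LS_Task 1 = 4−3 = 1
Slack_Task 1 = LS_Task 1 − ES_Task 1 = 1 − 0 = 1

1 days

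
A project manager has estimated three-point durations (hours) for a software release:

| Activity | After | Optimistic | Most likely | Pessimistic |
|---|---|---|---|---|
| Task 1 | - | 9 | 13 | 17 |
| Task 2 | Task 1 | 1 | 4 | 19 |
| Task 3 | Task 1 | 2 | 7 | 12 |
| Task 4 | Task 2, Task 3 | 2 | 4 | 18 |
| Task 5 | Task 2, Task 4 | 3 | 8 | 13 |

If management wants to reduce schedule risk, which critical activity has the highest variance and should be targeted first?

Task 4

te_Task 1 = (9 + 4·13 + 17)/6 = 78/6 = 13; σ²_Task 1 = ((17−9)/6)² = 1.778
te_Task 2 = (1 + 4·4 + 19)/6 = 36/6 = 6; σ²_Task 2 = ((19−1)/6)² = 9.000
te_Task 3 = (2 + 4·7 + 12)/6 = 42/6 = 7; σ²_Task 3 = ((12−2)/6)² = 2.778
te_Task 4 = (2 + 4·4 + 18)/6 = 36/6 = 6; σ²_Task 4 = ((18−2)/6)² = 7.111
te_Task 5 = (3 + 4·8 + 13)/6 = 48/6 = 8; σ²_Task 5 = ((13−3)/6)² = 2.778

Forward pass:
ES_Task 1 = 0; EF_Task 1 = 13
ES_Task 2 = 13; EF_Task 2 = 13+6 = 19
ES_Task 3 = 13; EF_Task 3 = 13+7 = 20
ES_Task 4 = max(EF_Task 2=19, EF_Task 3=20) = 20; EF_Task 4 = 20+6 = 26
ES_Task 5 = max(EF_Task 2=19, EF_Task 4=26) = 26; EF_Task 5 = 26+8 = 34
Expected project duration μ = 34 hours. Critical path: Task 1 → Task 3 → Task 4 → Task 5.

Variances on critical path: σ²_Task 1=1.778, σ²_Task 3=2.778, σ²_Task 4=7.111, σ²_Task 5=2.778.
Largest is σ²_Task 4 = 7.111.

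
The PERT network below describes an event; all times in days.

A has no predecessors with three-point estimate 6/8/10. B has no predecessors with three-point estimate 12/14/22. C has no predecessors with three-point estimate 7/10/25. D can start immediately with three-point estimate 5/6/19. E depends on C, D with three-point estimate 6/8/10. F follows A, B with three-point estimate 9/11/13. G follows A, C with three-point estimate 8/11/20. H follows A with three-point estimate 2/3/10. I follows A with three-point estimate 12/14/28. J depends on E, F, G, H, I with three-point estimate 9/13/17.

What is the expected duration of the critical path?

39 days

te_A = (6 + 4·8 + 10)/6 = 48/6 = 8
te_B = (12 + 4·14 + 22)/6 = 90/6 = 15
te_C = (7 + 4·10 + 25)/6 = 72/6 = 12
te_D = (5 + 4·6 + 19)/6 = 48/6 = 8
te_E = (6 + 4·8 + 10)/6 = 48/6 = 8
te_F = (9 + 4·11 + 13)/6 = 66/6 = 11
te_G = (8 + 4·11 + 20)/6 = 72/6 = 12
te_H = (2 + 4·3 + 10)/6 = 24/6 = 4
te_I = (12 + 4·14 + 28)/6 = 96/6 = 16
te_J = (9 + 4·13 + 17)/6 = 78/6 = 13

Forward pass:
ES_A = 0; EF_A = 8
ES_B = 0; EF_B = 15
ES_C = 0; EF_C = 12
ES_D = 0; EF_D = 8
ES_E = max(EF_C=12, EF_D=8) = 12; EF_E = 12+8 = 20
ES_F = max(EF_A=8, EF_B=15) = 15; EF_F = 15+11 = 26
ES_G = max(EF_A=8, EF_C=12) = 12; EF_G = 12+12 = 24
ES_H = 8; EF_H = 8+4 = 12
ES_I = 8; EF_I = 8+16 = 24
ES_J = max(EF_E=20, EF_F=26, EF_G=24, EF_H=12, EF_I=24) = 26; EF_J = 26+13 = 39
Expected project duration μ = 39 days. Critical path: B → F → J.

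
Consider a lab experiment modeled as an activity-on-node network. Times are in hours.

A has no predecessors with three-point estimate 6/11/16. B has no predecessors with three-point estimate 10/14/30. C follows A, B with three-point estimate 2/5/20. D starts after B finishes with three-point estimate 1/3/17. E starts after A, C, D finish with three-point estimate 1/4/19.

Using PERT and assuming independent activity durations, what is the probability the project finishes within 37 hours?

0.931

te_A = (6 + 4·11 + 16)/6 = 66/6 = 11; σ²_A = ((16−6)/6)² = 2.778
te_B = (10 + 4·14 + 30)/6 = 96/6 = 16; σ²_B = ((30−10)/6)² = 11.111
te_C = (2 + 4·5 + 20)/6 = 42/6 = 7; σ²_C = ((20−2)/6)² = 9.000
te_D = (1 + 4·3 + 17)/6 = 30/6 = 5; σ²_D = ((17−1)/6)² = 7.111
te_E = (1 + 4·4 + 19)/6 = 36/6 = 6; σ²_E = ((19−1)/6)² = 9.000

Forward pass:
ES_A = 0; EF_A = 11
ES_B = 0; EF_B = 16
ES_C = max(EF_A=11, EF_B=16) = 16; EF_C = 16+7 = 23
ES_D = 16; EF_D = 16+5 = 21
ES_E = max(EF_A=11, EF_C=23, EF_D=21) = 23; EF_E = 23+6 = 29
Expected project duration μ = 29 hours. Critical path: B → C → E.

Variance along critical path = 11.111 + 9.000 + 9.000 = 29.111; σ = √29.111 = 5.395 hours.
Z = (37 − 29) / 5.395 = 1.483
P(T ≤ 37) = Φ(1.483) ≈ 0.931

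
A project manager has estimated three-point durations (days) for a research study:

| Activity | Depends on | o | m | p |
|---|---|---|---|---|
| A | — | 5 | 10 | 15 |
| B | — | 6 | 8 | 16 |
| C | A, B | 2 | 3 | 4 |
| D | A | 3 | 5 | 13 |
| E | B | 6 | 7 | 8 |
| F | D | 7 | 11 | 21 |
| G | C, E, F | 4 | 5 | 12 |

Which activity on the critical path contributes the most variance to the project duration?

te_A = (5 + 4·10 + 15)/6 = 60/6 = 10; σ²_A = ((15−5)/6)² = 2.778
te_B = (6 + 4·8 + 16)/6 = 54/6 = 9; σ²_B = ((16−6)/6)² = 2.778
te_C = (2 + 4·3 + 4)/6 = 18/6 = 3; σ²_C = ((4−2)/6)² = 0.111
te_D = (3 + 4·5 + 13)/6 = 36/6 = 6; σ²_D = ((13−3)/6)² = 2.778
te_E = (6 + 4·7 + 8)/6 = 42/6 = 7; σ²_E = ((8−6)/6)² = 0.111
te_F = (7 + 4·11 + 21)/6 = 72/6 = 12; σ²_F = ((21−7)/6)² = 5.444
te_G = (4 + 4·5 + 12)/6 = 36/6 = 6; σ²_G = ((12−4)/6)² = 1.778

Forward pass:
ES_A = 0; EF_A = 10
ES_B = 0; EF_B = 9
ES_C = max(EF_A=10, EF_B=9) = 10; EF_C = 10+3 = 13
ES_D = 10; EF_D = 10+6 = 16
ES_E = 9; EF_E = 9+7 = 16
ES_F = 16; EF_F = 16+12 = 28
ES_G = max(EF_C=13, EF_E=16, EF_F=28) = 28; EF_G = 28+6 = 34
Expected project duration μ = 34 days. Critical path: A → D → F → G.

Variances on critical path: σ²_A=2.778, σ²_D=2.778, σ²_F=5.444, σ²_G=1.778.
Largest is σ²_F = 5.444.

F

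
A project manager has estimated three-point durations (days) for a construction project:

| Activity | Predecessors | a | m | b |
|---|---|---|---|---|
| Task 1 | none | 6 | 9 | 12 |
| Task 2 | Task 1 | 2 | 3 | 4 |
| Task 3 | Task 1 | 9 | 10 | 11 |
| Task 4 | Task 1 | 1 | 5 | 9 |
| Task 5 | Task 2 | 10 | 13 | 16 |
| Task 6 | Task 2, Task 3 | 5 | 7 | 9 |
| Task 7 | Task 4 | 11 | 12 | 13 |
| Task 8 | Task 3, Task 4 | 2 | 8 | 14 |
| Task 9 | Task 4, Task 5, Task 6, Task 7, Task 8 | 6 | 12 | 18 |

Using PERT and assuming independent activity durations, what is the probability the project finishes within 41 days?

0.746

te_Task 1 = (6 + 4·9 + 12)/6 = 54/6 = 9; σ²_Task 1 = ((12−6)/6)² = 1.000
te_Task 2 = (2 + 4·3 + 4)/6 = 18/6 = 3; σ²_Task 2 = ((4−2)/6)² = 0.111
te_Task 3 = (9 + 4·10 + 11)/6 = 60/6 = 10; σ²_Task 3 = ((11−9)/6)² = 0.111
te_Task 4 = (1 + 4·5 + 9)/6 = 30/6 = 5; σ²_Task 4 = ((9−1)/6)² = 1.778
te_Task 5 = (10 + 4·13 + 16)/6 = 78/6 = 13; σ²_Task 5 = ((16−10)/6)² = 1.000
te_Task 6 = (5 + 4·7 + 9)/6 = 42/6 = 7; σ²_Task 6 = ((9−5)/6)² = 0.444
te_Task 7 = (11 + 4·12 + 13)/6 = 72/6 = 12; σ²_Task 7 = ((13−11)/6)² = 0.111
te_Task 8 = (2 + 4·8 + 14)/6 = 48/6 = 8; σ²_Task 8 = ((14−2)/6)² = 4.000
te_Task 9 = (6 + 4·12 + 18)/6 = 72/6 = 12; σ²_Task 9 = ((18−6)/6)² = 4.000

Forward pass:
ES_Task 1 = 0; EF_Task 1 = 9
ES_Task 2 = 9; EF_Task 2 = 9+3 = 12
ES_Task 3 = 9; EF_Task 3 = 9+10 = 19
ES_Task 4 = 9; EF_Task 4 = 9+5 = 14
ES_Task 5 = 12; EF_Task 5 = 12+13 = 25
ES_Task 6 = max(EF_Task 2=12, EF_Task 3=19) = 19; EF_Task 6 = 19+7 = 26
ES_Task 7 = 14; EF_Task 7 = 14+12 = 26
ES_Task 8 = max(EF_Task 3=19, EF_Task 4=14) = 19; EF_Task 8 = 19+8 = 27
ES_Task 9 = max(EF_Task 4=14, EF_Task 5=25, EF_Task 6=26, EF_Task 7=26, EF_Task 8=27) = 27; EF_Task 9 = 27+12 = 39
Expected project duration μ = 39 days. Critical path: Task 1 → Task 3 → Task 8 → Task 9.

Variance along critical path = 1.000 + 0.111 + 4.000 + 4.000 = 9.111; σ = √9.111 = 3.018 days.
Z = (41 − 39) / 3.018 = 0.663
P(T ≤ 41) = Φ(0.663) ≈ 0.746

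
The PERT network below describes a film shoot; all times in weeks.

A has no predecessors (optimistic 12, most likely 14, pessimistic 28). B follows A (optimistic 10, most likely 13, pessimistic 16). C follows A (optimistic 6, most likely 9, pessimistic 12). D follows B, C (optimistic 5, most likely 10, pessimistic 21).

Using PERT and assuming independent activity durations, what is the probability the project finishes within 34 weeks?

0.062

te_A = (12 + 4·14 + 28)/6 = 96/6 = 16; σ²_A = ((28−12)/6)² = 7.111
te_B = (10 + 4·13 + 16)/6 = 78/6 = 13; σ²_B = ((16−10)/6)² = 1.000
te_C = (6 + 4·9 + 12)/6 = 54/6 = 9; σ²_C = ((12−6)/6)² = 1.000
te_D = (5 + 4·10 + 21)/6 = 66/6 = 11; σ²_D = ((21−5)/6)² = 7.111

Forward pass:
ES_A = 0; EF_A = 16
ES_B = 16; EF_B = 16+13 = 29
ES_C = 16; EF_C = 16+9 = 25
ES_D = max(EF_B=29, EF_C=25) = 29; EF_D = 29+11 = 40
Expected project duration μ = 40 weeks. Critical path: A → B → D.

Variance along critical path = 7.111 + 1.000 + 7.111 = 15.222; σ = √15.222 = 3.902 weeks.
Z = (34 − 40) / 3.902 = -1.538
P(T ≤ 34) = Φ(-1.538) ≈ 0.062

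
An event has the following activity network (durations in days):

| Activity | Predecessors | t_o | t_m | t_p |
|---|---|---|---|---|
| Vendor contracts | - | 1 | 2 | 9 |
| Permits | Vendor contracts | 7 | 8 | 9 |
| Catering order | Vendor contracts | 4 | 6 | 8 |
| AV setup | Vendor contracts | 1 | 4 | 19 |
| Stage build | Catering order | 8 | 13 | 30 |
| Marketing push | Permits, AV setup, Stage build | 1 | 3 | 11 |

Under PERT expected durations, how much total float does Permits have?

te_Vendor contracts = (1 + 4·2 + 9)/6 = 18/6 = 3
te_Permits = (7 + 4·8 + 9)/6 = 48/6 = 8
te_Catering order = (4 + 4·6 + 8)/6 = 36/6 = 6
te_AV setup = (1 + 4·4 + 19)/6 = 36/6 = 6
te_Stage build = (8 + 4·13 + 30)/6 = 90/6 = 15
te_Marketing push = (1 + 4·3 + 11)/6 = 24/6 = 4

Forward pass:
ES_Vendor contracts = 0; EF_Vendor contracts = 3
ES_Permits = 3; EF_Permits = 3+8 = 11
ES_Catering order = 3; EF_Catering order = 3+6 = 9
ES_AV setup = 3; EF_AV setup = 3+6 = 9
ES_Stage build = 9; EF_Stage build = 9+15 = 24
ES_Marketing push = max(EF_Permits=11, EF_AV setup=9, EF_Stage build=24) = 24; EF_Marketing push = 24+4 = 28
Expected project duration μ = 28 days. Critical path: Vendor contracts → Catering order → Stage build → Marketing push.

Backward pass:
LF_Marketing push = 28; LS_Marketing push = 28−4 = 24
LF_Stage build = LS_Marketing push = 24; LS_Stage build = 24−15 = 9
LF_AV setup = LS_Marketing push = 24; LS_AV setup = 24−6 = 18
LF_Catering order = LS_Stage build = 9; LS_Catering order = 9−6 = 3
LF_Permits = LS_Marketing push = 24; LS_Permits = 24−8 = 16
LF_Vendor contracts = min(LS_Permits=16, LS_Catering order=3, LS_AV setup=18) = 3; LS_Vendor contracts = 3−3 = 0
Slack_Permits = LS_Permits − ES_Permits = 16 − 3 = 13

13 days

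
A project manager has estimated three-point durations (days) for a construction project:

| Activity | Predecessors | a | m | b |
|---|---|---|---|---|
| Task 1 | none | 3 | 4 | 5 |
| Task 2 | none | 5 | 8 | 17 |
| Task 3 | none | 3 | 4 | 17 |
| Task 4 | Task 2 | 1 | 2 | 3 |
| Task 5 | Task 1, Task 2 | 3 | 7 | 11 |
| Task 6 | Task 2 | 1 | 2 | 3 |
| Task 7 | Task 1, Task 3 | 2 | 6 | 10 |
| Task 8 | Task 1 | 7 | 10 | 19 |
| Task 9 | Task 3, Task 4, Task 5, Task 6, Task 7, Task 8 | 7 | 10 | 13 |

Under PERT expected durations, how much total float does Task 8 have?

te_Task 1 = (3 + 4·4 + 5)/6 = 24/6 = 4
te_Task 2 = (5 + 4·8 + 17)/6 = 54/6 = 9
te_Task 3 = (3 + 4·4 + 17)/6 = 36/6 = 6
te_Task 4 = (1 + 4·2 + 3)/6 = 12/6 = 2
te_Task 5 = (3 + 4·7 + 11)/6 = 42/6 = 7
te_Task 6 = (1 + 4·2 + 3)/6 = 12/6 = 2
te_Task 7 = (2 + 4·6 + 10)/6 = 36/6 = 6
te_Task 8 = (7 + 4·10 + 19)/6 = 66/6 = 11
te_Task 9 = (7 + 4·10 + 13)/6 = 60/6 = 10

Forward pass:
ES_Task 1 = 0; EF_Task 1 = 4
ES_Task 2 = 0; EF_Task 2 = 9
ES_Task 3 = 0; EF_Task 3 = 6
ES_Task 4 = 9; EF_Task 4 = 9+2 = 11
ES_Task 5 = max(EF_Task 1=4, EF_Task 2=9) = 9; EF_Task 5 = 9+7 = 16
ES_Task 6 = 9; EF_Task 6 = 9+2 = 11
ES_Task 7 = max(EF_Task 1=4, EF_Task 3=6) = 6; EF_Task 7 = 6+6 = 12
ES_Task 8 = 4; EF_Task 8 = 4+11 = 15
ES_Task 9 = max(EF_Task 3=6, EF_Task 4=11, EF_Task 5=16, EF_Task 6=11, EF_Task 7=12, EF_Task 8=15) = 16; EF_Task 9 = 16+10 = 26
Expected project duration μ = 26 days. Critical path: Task 2 → Task 5 → Task 9.

Backward pass:
LF_Task 9 = 26; LS_Task 9 = 26−10 = 16
LF_Task 8 = LS_Task 9 = 16; LS_Task 8 = 16−11 = 5
LF_Task 7 = LS_Task 9 = 16; LS_Task 7 = 16−6 = 10
LF_Task 6 = LS_Task 9 = 16; LS_Task 6 = 16−2 = 14
LF_Task 5 = LS_Task 9 = 16; LS_Task 5 = 16−7 = 9
LF_Task 4 = LS_Task 9 = 16; LS_Task 4 = 16−2 = 14
LF_Task 3 = min(LS_Task 7=10, LS_Task 9=16) = 10; LS_Task 3 = 10−6 = 4
LF_Task 2 = min(LS_Task 4=14, LS_Task 5=9, LS_Task 6=14) = 9; LS_Task 2 = 9−9 = 0
LF_Task 1 = min(LS_Task 5=9, LS_Task 7=10, LS_Task 8=5) = 5; LS_Task 1 = 5−4 = 1
Slack_Task 8 = LS_Task 8 − ES_Task 8 = 5 − 4 = 1

1 days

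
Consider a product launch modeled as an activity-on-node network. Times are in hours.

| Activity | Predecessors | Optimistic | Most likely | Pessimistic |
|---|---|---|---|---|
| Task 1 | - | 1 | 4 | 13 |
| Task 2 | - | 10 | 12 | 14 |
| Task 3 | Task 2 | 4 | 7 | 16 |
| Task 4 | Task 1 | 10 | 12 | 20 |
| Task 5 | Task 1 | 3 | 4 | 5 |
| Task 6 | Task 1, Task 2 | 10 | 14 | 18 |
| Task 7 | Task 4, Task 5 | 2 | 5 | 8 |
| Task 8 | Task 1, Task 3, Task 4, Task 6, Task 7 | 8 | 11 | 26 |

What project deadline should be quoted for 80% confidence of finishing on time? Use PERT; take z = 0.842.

41.8 hours

te_Task 1 = (1 + 4·4 + 13)/6 = 30/6 = 5; σ²_Task 1 = ((13−1)/6)² = 4.000
te_Task 2 = (10 + 4·12 + 14)/6 = 72/6 = 12; σ²_Task 2 = ((14−10)/6)² = 0.444
te_Task 3 = (4 + 4·7 + 16)/6 = 48/6 = 8; σ²_Task 3 = ((16−4)/6)² = 4.000
te_Task 4 = (10 + 4·12 + 20)/6 = 78/6 = 13; σ²_Task 4 = ((20−10)/6)² = 2.778
te_Task 5 = (3 + 4·4 + 5)/6 = 24/6 = 4; σ²_Task 5 = ((5−3)/6)² = 0.111
te_Task 6 = (10 + 4·14 + 18)/6 = 84/6 = 14; σ²_Task 6 = ((18−10)/6)² = 1.778
te_Task 7 = (2 + 4·5 + 8)/6 = 30/6 = 5; σ²_Task 7 = ((8−2)/6)² = 1.000
te_Task 8 = (8 + 4·11 + 26)/6 = 78/6 = 13; σ²_Task 8 = ((26−8)/6)² = 9.000

Forward pass:
ES_Task 1 = 0; EF_Task 1 = 5
ES_Task 2 = 0; EF_Task 2 = 12
ES_Task 3 = 12; EF_Task 3 = 12+8 = 20
ES_Task 4 = 5; EF_Task 4 = 5+13 = 18
ES_Task 5 = 5; EF_Task 5 = 5+4 = 9
ES_Task 6 = max(EF_Task 1=5, EF_Task 2=12) = 12; EF_Task 6 = 12+14 = 26
ES_Task 7 = max(EF_Task 4=18, EF_Task 5=9) = 18; EF_Task 7 = 18+5 = 23
ES_Task 8 = max(EF_Task 1=5, EF_Task 3=20, EF_Task 4=18, EF_Task 6=26, EF_Task 7=23) = 26; EF_Task 8 = 26+13 = 39
Expected project duration μ = 39 hours. Critical path: Task 2 → Task 6 → Task 8.

Variance along critical path = 0.444 + 1.778 + 9.000 = 11.222; σ = 3.350 hours.
D = μ + z·σ = 39 + 0.842·3.350 = 41.8 hours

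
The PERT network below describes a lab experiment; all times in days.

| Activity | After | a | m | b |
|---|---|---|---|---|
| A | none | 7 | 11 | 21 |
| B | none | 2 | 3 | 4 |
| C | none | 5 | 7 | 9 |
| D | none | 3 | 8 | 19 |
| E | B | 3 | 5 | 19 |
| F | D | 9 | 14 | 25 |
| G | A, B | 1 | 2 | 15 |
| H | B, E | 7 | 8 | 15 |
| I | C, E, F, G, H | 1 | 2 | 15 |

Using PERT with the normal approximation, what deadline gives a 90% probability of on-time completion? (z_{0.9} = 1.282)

te_A = (7 + 4·11 + 21)/6 = 72/6 = 12; σ²_A = ((21−7)/6)² = 5.444
te_B = (2 + 4·3 + 4)/6 = 18/6 = 3; σ²_B = ((4−2)/6)² = 0.111
te_C = (5 + 4·7 + 9)/6 = 42/6 = 7; σ²_C = ((9−5)/6)² = 0.444
te_D = (3 + 4·8 + 19)/6 = 54/6 = 9; σ²_D = ((19−3)/6)² = 7.111
te_E = (3 + 4·5 + 19)/6 = 42/6 = 7; σ²_E = ((19−3)/6)² = 7.111
te_F = (9 + 4·14 + 25)/6 = 90/6 = 15; σ²_F = ((25−9)/6)² = 7.111
te_G = (1 + 4·2 + 15)/6 = 24/6 = 4; σ²_G = ((15−1)/6)² = 5.444
te_H = (7 + 4·8 + 15)/6 = 54/6 = 9; σ²_H = ((15−7)/6)² = 1.778
te_I = (1 + 4·2 + 15)/6 = 24/6 = 4; σ²_I = ((15−1)/6)² = 5.444

Forward pass:
ES_A = 0; EF_A = 12
ES_B = 0; EF_B = 3
ES_C = 0; EF_C = 7
ES_D = 0; EF_D = 9
ES_E = 3; EF_E = 3+7 = 10
ES_F = 9; EF_F = 9+15 = 24
ES_G = max(EF_A=12, EF_B=3) = 12; EF_G = 12+4 = 16
ES_H = max(EF_B=3, EF_E=10) = 10; EF_H = 10+9 = 19
ES_I = max(EF_C=7, EF_E=10, EF_F=24, EF_G=16, EF_H=19) = 24; EF_I = 24+4 = 28
Expected project duration μ = 28 days. Critical path: D → F → I.

Variance along critical path = 7.111 + 7.111 + 5.444 = 19.667; σ = 4.435 days.
D = μ + z·σ = 28 + 1.282·4.435 = 33.7 days

33.7 days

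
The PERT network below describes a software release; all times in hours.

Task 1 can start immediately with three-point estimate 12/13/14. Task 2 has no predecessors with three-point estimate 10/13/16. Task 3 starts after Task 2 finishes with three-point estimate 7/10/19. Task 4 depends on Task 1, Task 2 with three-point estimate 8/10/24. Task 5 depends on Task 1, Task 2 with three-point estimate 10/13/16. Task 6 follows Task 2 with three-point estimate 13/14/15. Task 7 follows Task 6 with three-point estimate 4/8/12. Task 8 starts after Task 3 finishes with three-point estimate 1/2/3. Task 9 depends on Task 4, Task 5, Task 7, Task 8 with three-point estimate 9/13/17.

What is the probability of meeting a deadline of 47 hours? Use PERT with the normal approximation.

0.322

te_Task 1 = (12 + 4·13 + 14)/6 = 78/6 = 13; σ²_Task 1 = ((14−12)/6)² = 0.111
te_Task 2 = (10 + 4·13 + 16)/6 = 78/6 = 13; σ²_Task 2 = ((16−10)/6)² = 1.000
te_Task 3 = (7 + 4·10 + 19)/6 = 66/6 = 11; σ²_Task 3 = ((19−7)/6)² = 4.000
te_Task 4 = (8 + 4·10 + 24)/6 = 72/6 = 12; σ²_Task 4 = ((24−8)/6)² = 7.111
te_Task 5 = (10 + 4·13 + 16)/6 = 78/6 = 13; σ²_Task 5 = ((16−10)/6)² = 1.000
te_Task 6 = (13 + 4·14 + 15)/6 = 84/6 = 14; σ²_Task 6 = ((15−13)/6)² = 0.111
te_Task 7 = (4 + 4·8 + 12)/6 = 48/6 = 8; σ²_Task 7 = ((12−4)/6)² = 1.778
te_Task 8 = (1 + 4·2 + 3)/6 = 12/6 = 2; σ²_Task 8 = ((3−1)/6)² = 0.111
te_Task 9 = (9 + 4·13 + 17)/6 = 78/6 = 13; σ²_Task 9 = ((17−9)/6)² = 1.778

Forward pass:
ES_Task 1 = 0; EF_Task 1 = 13
ES_Task 2 = 0; EF_Task 2 = 13
ES_Task 3 = 13; EF_Task 3 = 13+11 = 24
ES_Task 4 = max(EF_Task 1=13, EF_Task 2=13) = 13; EF_Task 4 = 13+12 = 25
ES_Task 5 = max(EF_Task 1=13, EF_Task 2=13) = 13; EF_Task 5 = 13+13 = 26
ES_Task 6 = 13; EF_Task 6 = 13+14 = 27
ES_Task 7 = 27; EF_Task 7 = 27+8 = 35
ES_Task 8 = 24; EF_Task 8 = 24+2 = 26
ES_Task 9 = max(EF_Task 4=25, EF_Task 5=26, EF_Task 7=35, EF_Task 8=26) = 35; EF_Task 9 = 35+13 = 48
Expected project duration μ = 48 hours. Critical path: Task 2 → Task 6 → Task 7 → Task 9.

Variance along critical path = 1.000 + 0.111 + 1.778 + 1.778 = 4.667; σ = √4.667 = 2.160 hours.
Z = (47 − 48) / 2.160 = -0.463
P(T ≤ 47) = Φ(-0.463) ≈ 0.322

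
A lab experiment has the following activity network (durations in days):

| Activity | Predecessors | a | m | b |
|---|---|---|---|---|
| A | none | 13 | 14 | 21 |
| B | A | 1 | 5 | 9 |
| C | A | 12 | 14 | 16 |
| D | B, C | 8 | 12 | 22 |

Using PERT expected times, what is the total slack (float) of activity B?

9 days

te_A = (13 + 4·14 + 21)/6 = 90/6 = 15
te_B = (1 + 4·5 + 9)/6 = 30/6 = 5
te_C = (12 + 4·14 + 16)/6 = 84/6 = 14
te_D = (8 + 4·12 + 22)/6 = 78/6 = 13

Forward pass:
ES_A = 0; EF_A = 15
ES_B = 15; EF_B = 15+5 = 20
ES_C = 15; EF_C = 15+14 = 29
ES_D = max(EF_B=20, EF_C=29) = 29; EF_D = 29+13 = 42
Expected project duration μ = 42 days. Critical path: A → C → D.

Backward pass:
LF_D = 42; LS_D = 42−13 = 29
LF_C = LS_D = 29; LS_C = 29−14 = 15
LF_B = LS_D = 29; LS_B = 29−5 = 24
LF_A = min(LS_B=24, LS_C=15) = 15; LS_A = 15−15 = 0
Slack_B = LS_B − ES_B = 24 − 15 = 9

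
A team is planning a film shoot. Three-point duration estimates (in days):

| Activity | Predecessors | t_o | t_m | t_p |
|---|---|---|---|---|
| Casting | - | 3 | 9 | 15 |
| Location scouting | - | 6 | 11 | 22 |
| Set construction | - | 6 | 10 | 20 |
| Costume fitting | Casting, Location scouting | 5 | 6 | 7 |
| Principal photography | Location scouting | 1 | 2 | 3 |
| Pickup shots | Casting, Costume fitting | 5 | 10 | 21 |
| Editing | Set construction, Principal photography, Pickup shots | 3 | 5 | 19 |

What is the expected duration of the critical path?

36 days

te_Casting = (3 + 4·9 + 15)/6 = 54/6 = 9
te_Location scouting = (6 + 4·11 + 22)/6 = 72/6 = 12
te_Set construction = (6 + 4·10 + 20)/6 = 66/6 = 11
te_Costume fitting = (5 + 4·6 + 7)/6 = 36/6 = 6
te_Principal photography = (1 + 4·2 + 3)/6 = 12/6 = 2
te_Pickup shots = (5 + 4·10 + 21)/6 = 66/6 = 11
te_Editing = (3 + 4·5 + 19)/6 = 42/6 = 7

Forward pass:
ES_Casting = 0; EF_Casting = 9
ES_Location scouting = 0; EF_Location scouting = 12
ES_Set construction = 0; EF_Set construction = 11
ES_Costume fitting = max(EF_Casting=9, EF_Location scouting=12) = 12; EF_Costume fitting = 12+6 = 18
ES_Principal photography = 12; EF_Principal photography = 12+2 = 14
ES_Pickup shots = max(EF_Casting=9, EF_Costume fitting=18) = 18; EF_Pickup shots = 18+11 = 29
ES_Editing = max(EF_Set construction=11, EF_Principal photography=14, EF_Pickup shots=29) = 29; EF_Editing = 29+7 = 36
Expected project duration μ = 36 days. Critical path: Location scouting → Costume fitting → Pickup shots → Editing.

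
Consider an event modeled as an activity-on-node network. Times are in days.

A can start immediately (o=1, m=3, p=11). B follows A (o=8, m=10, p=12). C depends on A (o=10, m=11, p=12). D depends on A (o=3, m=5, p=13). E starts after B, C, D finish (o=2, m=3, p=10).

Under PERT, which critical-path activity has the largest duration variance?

A

te_A = (1 + 4·3 + 11)/6 = 24/6 = 4; σ²_A = ((11−1)/6)² = 2.778
te_B = (8 + 4·10 + 12)/6 = 60/6 = 10; σ²_B = ((12−8)/6)² = 0.444
te_C = (10 + 4·11 + 12)/6 = 66/6 = 11; σ²_C = ((12−10)/6)² = 0.111
te_D = (3 + 4·5 + 13)/6 = 36/6 = 6; σ²_D = ((13−3)/6)² = 2.778
te_E = (2 + 4·3 + 10)/6 = 24/6 = 4; σ²_E = ((10−2)/6)² = 1.778

Forward pass:
ES_A = 0; EF_A = 4
ES_B = 4; EF_B = 4+10 = 14
ES_C = 4; EF_C = 4+11 = 15
ES_D = 4; EF_D = 4+6 = 10
ES_E = max(EF_B=14, EF_C=15, EF_D=10) = 15; EF_E = 15+4 = 19
Expected project duration μ = 19 days. Critical path: A → C → E.

Variances on critical path: σ²_A=2.778, σ²_C=0.111, σ²_E=1.778.
Largest is σ²_A = 2.778.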